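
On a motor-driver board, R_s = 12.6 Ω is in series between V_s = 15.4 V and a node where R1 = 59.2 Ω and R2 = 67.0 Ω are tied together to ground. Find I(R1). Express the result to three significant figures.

I ≈ 0.186 A

Combine the parallel branches: R_p = (1/59.2 + 1/67.0)⁻¹ = 31.43 Ω.
V_A by voltage divider: V_A = 15.4 × 31.43/(12.6 + 31.43) = 10.99 V.
I(R1) = V_A / R1 = 10.99/59.2 = 0.1857 A.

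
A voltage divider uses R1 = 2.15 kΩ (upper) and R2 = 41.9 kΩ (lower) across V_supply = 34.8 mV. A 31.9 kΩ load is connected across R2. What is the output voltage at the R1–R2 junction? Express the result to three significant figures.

R2 ‖ R_L = (41.9 × 31.9)/(41.9 + 31.9) = 18.11 kΩ.
Then V_out = V_supply · R2'/(R1 + R2') = 34.8 × 18.11/20.26 = 31.11 mV.

V_out ≈ 31.1 mV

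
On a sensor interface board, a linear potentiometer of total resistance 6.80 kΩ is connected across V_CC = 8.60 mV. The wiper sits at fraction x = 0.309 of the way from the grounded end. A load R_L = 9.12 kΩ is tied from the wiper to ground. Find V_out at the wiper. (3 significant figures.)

V_out ≈ 2.29 mV

Split the track: R_lower = x·R_p = 2.101 kΩ, R_upper = (1−x)·R_p = 4.699 kΩ.
R_L loads the lower segment: effective lower R = 1.708 kΩ.
Loaded-divider output: V_out = 8.60 × 0.2666 = 2.292 mV.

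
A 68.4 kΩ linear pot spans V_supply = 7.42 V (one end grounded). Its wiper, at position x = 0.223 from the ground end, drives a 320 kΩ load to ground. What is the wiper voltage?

Lower segment x·R_p = 15.25 kΩ; upper segment (1−x)·R_p = 53.15 kΩ.
R_L loads the lower segment: effective lower R = 14.56 kΩ.
V_out = 7.42 × 14.56/(53.15 + 14.56) = 1.596 V.

V_out ≈ 1.60 V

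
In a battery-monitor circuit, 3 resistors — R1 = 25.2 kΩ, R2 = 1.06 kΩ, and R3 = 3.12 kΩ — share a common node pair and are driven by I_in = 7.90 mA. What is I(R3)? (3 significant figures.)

ΣG = 1/25.2 + 1/1.06 + 1/3.12 = 1.304.
R3 takes the fraction G_k/ΣG = 0.3205/1.304 = 0.2459, so I = 7.90 × 0.2459 = 1.942 mA.

I ≈ 1.94 mA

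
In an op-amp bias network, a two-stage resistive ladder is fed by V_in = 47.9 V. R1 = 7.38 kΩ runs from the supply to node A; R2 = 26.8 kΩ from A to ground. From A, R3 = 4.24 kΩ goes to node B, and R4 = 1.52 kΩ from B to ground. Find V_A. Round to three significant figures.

V_A ≈ 18.7 V

Looking into the second stage from A: R3 + R4 = 5.760 kΩ appears in parallel with R2.
Effective lower resistance at A: R2 ‖ 5.760 = 4.741 kΩ.
So V_A = 47.9 × 0.3911 = 18.74 V.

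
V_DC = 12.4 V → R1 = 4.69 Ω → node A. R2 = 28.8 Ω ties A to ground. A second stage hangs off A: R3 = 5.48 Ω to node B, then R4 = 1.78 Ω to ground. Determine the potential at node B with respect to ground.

V_B ≈ 1.68 V

Node A sees R2 in parallel with the series input of stage 2, R3 + R4 = 7.260 Ω.
Effective lower resistance at A: R2 ‖ 7.260 = 5.798 Ω.
So V_A = 12.4 × 0.5528 = 6.855 V.
Then the unloaded second divider: V_B = V_A × R4/(R3+R4) = 6.855 × 0.2452 = 1.681 V.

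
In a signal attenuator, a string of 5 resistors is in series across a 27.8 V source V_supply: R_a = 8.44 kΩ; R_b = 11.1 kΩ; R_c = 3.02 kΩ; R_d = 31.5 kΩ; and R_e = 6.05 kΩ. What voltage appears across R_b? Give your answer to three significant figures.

V ≈ 5.13 V

Series total: ΣR = 8.44 + 11.1 + 3.02 + 31.5 + 6.05 = 60.11 kΩ.
Voltage divider: V = V_supply · (11.10 / 60.11) = 27.8 × 0.1847 = 5.134 V.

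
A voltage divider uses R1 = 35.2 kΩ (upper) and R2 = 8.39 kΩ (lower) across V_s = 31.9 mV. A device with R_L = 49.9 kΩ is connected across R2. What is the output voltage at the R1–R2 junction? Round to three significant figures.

R2 ‖ R_L = (8.39 × 49.9)/(8.39 + 49.9) = 7.182 kΩ.
Now apply the divider: V_out = 31.9 × 0.1695 = 5.406 mV.

V_out ≈ 5.41 mV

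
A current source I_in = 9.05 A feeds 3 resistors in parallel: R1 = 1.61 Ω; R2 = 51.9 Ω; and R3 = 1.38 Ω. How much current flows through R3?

I ≈ 4.80 A

Total conductance ΣG = 1/1.61 + 1/51.9 + 1/1.38 = 1.365 (units of 1/Ω).
R3 takes the fraction G_k/ΣG = 0.7246/1.365 = 0.5309, so I = 9.05 × 0.5309 = 4.804 A.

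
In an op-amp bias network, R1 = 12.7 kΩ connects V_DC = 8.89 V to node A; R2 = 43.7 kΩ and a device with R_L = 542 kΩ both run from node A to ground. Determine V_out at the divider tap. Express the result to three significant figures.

R2 ‖ R_L = (43.7 × 542)/(43.7 + 542) = 40.44 kΩ.
Voltage divider with the loaded lower leg: V_out = 8.89 × 40.44/(12.7 + 40.44) = 8.89 × 0.7610 = 6.765 V.
(Unloaded it would be 6.89 V; the load pulls it down.)

V_out ≈ 6.77 V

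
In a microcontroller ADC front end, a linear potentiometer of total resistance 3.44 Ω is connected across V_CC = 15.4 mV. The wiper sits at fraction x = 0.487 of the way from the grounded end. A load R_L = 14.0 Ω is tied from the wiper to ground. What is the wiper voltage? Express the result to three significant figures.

Lower segment x·R_p = 1.675 Ω; upper segment (1−x)·R_p = 1.765 Ω.
(x·R_p) ‖ R_L = 1.496 Ω.
Then V_out = V_CC · 1.496/(1.765 + 1.496) = 7.066 mV.

V_out ≈ 7.07 mV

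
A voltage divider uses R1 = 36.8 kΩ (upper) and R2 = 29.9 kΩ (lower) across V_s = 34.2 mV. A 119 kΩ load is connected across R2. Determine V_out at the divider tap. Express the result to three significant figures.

First combine the lower leg with the load: R2 ‖ R_L = 23.90 kΩ.
Then V_out = V_s · R2'/(R1 + R2') = 34.2 × 23.90/60.70 = 13.46 mV.

V_out ≈ 13.5 mV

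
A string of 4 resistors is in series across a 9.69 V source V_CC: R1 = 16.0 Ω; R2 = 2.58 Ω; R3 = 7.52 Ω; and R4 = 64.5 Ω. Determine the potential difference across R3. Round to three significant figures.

V ≈ 0.804 V

Total series resistance ΣR = 16.0 + 2.58 + 7.52 + 64.5 = 90.60 Ω.
By the voltage-divider rule, V = 9.69 × 7.520/90.60 = 0.8043 V.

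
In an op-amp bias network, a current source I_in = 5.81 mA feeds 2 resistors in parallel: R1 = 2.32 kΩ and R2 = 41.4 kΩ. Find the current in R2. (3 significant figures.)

For two parallel branches, I_k = I_in · (other R)/(sum of R).
I(R2) = 5.81 × 2.32/(2.32 + 41.4) = 5.81 × 0.05306 = 0.3083 mA.

I ≈ 0.308 mA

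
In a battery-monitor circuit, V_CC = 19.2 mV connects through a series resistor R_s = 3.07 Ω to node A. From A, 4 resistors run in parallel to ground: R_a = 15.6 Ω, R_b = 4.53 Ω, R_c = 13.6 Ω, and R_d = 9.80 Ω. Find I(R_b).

Equivalent of the parallel group: R_p = 2.172 Ω.
V_A by voltage divider: V_A = 19.2 × 2.172/(3.07 + 2.172) = 7.955 mV.
Branch current I = V_A/R_b = 7.955/4.53 = 1.756 mA.
(Equivalently: I_total = 3.663 mA, then current-divider fraction G_k/ΣG = 0.4795.)

I ≈ 1.76 mA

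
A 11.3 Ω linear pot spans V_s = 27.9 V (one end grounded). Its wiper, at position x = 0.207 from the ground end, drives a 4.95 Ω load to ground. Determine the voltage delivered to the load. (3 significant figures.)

V_out ≈ 4.20 V

Lower segment x·R_p = 2.339 Ω; upper segment (1−x)·R_p = 8.961 Ω.
(x·R_p) ‖ R_L = 1.588 Ω.
Loaded-divider output: V_out = 27.9 × 0.1506 = 4.201 V.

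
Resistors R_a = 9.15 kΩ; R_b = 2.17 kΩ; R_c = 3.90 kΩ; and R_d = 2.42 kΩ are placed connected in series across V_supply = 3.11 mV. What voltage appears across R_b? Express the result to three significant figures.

Series total: ΣR = 9.15 + 2.17 + 3.90 + 2.42 = 17.64 kΩ.
Voltage divider: V = V_supply · (2.170 / 17.64) = 3.11 × 0.1230 = 0.3826 mV.

V ≈ 0.383 mV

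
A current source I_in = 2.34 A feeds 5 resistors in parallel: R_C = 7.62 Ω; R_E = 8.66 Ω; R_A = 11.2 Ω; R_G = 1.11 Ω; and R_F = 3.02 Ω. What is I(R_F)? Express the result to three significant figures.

I ≈ 0.494 A

Conductances: ΣG = 1/7.62 + 1/8.66 + 1/11.2 + 1/1.11 + 1/3.02 = 1.568 (1/Ω).
By the current-divider rule, I = I_in · G_k/ΣG = 2.34 × 0.2112 = 0.4941 A.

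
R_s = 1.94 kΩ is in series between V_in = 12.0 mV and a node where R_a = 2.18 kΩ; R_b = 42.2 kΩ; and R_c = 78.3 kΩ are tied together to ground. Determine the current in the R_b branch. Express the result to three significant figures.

I ≈ 0.145 µA

Combine the parallel branches: R_p = (1/2.18 + 1/42.2 + 1/78.3)⁻¹ = 2.019 kΩ.
Node voltage V_A = V_in · R_p/(R_s + R_p) = 12.0 × 0.5100 = 6.120 mV.
I(R_b) = V_A / R_b = 6.120/42.2 = 0.1450 µA.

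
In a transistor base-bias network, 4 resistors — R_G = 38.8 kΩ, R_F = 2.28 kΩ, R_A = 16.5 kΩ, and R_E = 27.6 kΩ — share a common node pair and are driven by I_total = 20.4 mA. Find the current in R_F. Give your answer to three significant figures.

I ≈ 15.9 mA

Conductances: ΣG = 1/38.8 + 1/2.28 + 1/16.5 + 1/27.6 = 0.5612 (1/kΩ).
By the current-divider rule, I = I_total · G_k/ΣG = 20.4 × 0.7815 = 15.94 mA.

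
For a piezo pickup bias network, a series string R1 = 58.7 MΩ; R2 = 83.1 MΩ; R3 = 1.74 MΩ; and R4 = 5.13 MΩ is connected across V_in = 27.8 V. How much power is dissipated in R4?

P ≈ 0.179 µW

Series current I = V_in/ΣR = 27.8/148.7 = 0.1870 µA.
P(R4) = I²·R4 = (0.1870)² × 5.13 = 0.1794 µW.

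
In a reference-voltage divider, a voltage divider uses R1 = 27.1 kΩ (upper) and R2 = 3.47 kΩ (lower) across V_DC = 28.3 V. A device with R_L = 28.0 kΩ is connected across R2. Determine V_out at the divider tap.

V_out ≈ 2.89 V

R2 ‖ R_L = (3.47 × 28.0)/(3.47 + 28.0) = 3.087 kΩ.
Then V_out = V_DC · R2'/(R1 + R2') = 28.3 × 3.087/30.19 = 2.894 V.
(Unloaded it would be 3.21 V; the load pulls it down.)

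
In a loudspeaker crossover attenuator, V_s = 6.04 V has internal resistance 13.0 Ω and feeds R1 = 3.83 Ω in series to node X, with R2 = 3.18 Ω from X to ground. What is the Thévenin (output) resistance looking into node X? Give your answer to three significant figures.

R1' = 13.0 + 3.83 = 16.83 Ω (source resistance + R1).
Zeroing V_s shorts the top of R1' to ground, so R_th = R1' ‖ R2 = 2.675 Ω.

R_th ≈ 2.67 Ω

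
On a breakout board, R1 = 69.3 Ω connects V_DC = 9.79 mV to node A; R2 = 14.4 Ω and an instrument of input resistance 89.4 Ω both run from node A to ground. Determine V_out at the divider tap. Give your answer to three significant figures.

V_out ≈ 1.49 mV

First combine the lower leg with the load: R2 ‖ R_L = 12.40 Ω.
Then V_out = V_DC · R2'/(R1 + R2') = 9.79 × 12.40/81.70 = 1.486 mV.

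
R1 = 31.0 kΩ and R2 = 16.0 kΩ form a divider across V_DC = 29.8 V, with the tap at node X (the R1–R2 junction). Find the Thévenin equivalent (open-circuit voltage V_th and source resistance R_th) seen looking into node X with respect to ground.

V_th ≈ 10.1 V, R_th ≈ 10.6 kΩ

With X open, the divider is unloaded: V_th = 29.8 × 16.0/47.00 = 10.14 V.
Zeroing V_DC shorts the top of R1 to ground, so R_th = R1 ‖ R2 = 10.55 kΩ.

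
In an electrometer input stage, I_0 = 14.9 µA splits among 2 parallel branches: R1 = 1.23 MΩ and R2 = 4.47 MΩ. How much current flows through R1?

I ≈ 11.7 µA

Two-branch current divider: I_k = I_0 · R_other/(R_1 + R_2).
I(R1) = 14.9 × 4.47/(1.23 + 4.47) = 14.9 × 0.7842 = 11.68 µA.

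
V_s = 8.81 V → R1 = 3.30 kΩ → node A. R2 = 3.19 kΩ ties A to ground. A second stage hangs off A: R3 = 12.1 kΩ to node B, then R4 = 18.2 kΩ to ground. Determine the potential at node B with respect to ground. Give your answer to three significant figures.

Node A sees R2 in parallel with the series input of stage 2, R3 + R4 = 30.30 kΩ.
R2 ‖ (R3+R4) = 2.886 kΩ.
V_A = 8.81 × 2.886/(3.30 + 2.886) = 4.110 V.
V_B = V_A × 0.6007 = 2.469 V.

V_B ≈ 2.47 V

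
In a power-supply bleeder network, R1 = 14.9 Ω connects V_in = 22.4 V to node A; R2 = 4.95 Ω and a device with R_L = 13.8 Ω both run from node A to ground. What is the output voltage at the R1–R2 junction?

V_out ≈ 4.40 V

The load sits in parallel with R2, giving an effective lower resistance R2' = R2·R_L/(R2+R_L) = 3.643 Ω.
Then V_out = V_in · R2'/(R1 + R2') = 22.4 × 3.643/18.54 = 4.401 V.
(Unloaded it would be 5.59 V; the load pulls it down.)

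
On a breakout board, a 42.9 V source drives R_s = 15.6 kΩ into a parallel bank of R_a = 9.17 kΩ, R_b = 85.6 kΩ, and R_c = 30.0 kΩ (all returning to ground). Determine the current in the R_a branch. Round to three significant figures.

Parallel bank: R_p = 1/(1/9.17 + 1/85.6 + 1/30.0) = 6.491 kΩ.
V_A by voltage divider: V_A = 42.9 × 6.491/(15.6 + 6.491) = 12.60 V.
Branch current I = V_A/R_a = 12.60/9.17 = 1.375 mA.

I ≈ 1.37 mA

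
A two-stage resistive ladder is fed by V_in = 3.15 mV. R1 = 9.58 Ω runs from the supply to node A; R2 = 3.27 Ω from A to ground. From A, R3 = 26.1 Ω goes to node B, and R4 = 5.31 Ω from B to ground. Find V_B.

Node A sees R2 in parallel with the series input of stage 2, R3 + R4 = 31.41 Ω.
Effective lower resistance at A: R2 ‖ 31.41 = 2.962 Ω.
First divider: V_A = V_in · 2.962/(9.58 + 2.962) = 0.7439 mV.
V_B = V_A × 0.1691 = 0.1258 mV.

V_B ≈ 0.126 mV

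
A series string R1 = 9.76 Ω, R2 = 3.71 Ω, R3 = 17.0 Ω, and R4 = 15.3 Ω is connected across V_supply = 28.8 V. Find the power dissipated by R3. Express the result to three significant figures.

The common current is I = 28.8/45.77 = 0.6292 A.
V(R3) = I·R = 10.70 V; P = V·I = 10.70 × 0.6292 = 6.731 W.

P ≈ 6.73 W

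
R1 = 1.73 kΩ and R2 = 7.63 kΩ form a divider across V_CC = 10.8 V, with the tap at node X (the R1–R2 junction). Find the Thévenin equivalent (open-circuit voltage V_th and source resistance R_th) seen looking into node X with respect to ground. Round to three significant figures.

V_th ≈ 8.80 V, R_th ≈ 1.41 kΩ

Open-circuit (no load on X): V_th = V_CC · R2/(R1 + R2) = 10.8 × 7.63/(1.730 + 7.63) = 8.804 V.
Looking into X with the source shorted: R_th = R1·R2/(R1+R2) = 1.730 × 7.63/9.360 = 1.410 kΩ.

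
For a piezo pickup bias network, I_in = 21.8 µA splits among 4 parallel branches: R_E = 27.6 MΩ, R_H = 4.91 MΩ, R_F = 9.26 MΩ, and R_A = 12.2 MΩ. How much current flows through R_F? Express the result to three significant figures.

Conductances: ΣG = 1/27.6 + 1/4.91 + 1/9.26 + 1/12.2 = 0.4299 (1/MΩ).
R_F takes the fraction G_k/ΣG = 0.1080/0.4299 = 0.2512, so I = 21.8 × 0.2512 = 5.477 µA.

I ≈ 5.48 µA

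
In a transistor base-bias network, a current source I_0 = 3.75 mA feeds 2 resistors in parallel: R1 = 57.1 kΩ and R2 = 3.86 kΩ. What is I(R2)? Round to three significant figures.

I ≈ 3.51 mA

Two-branch current divider: I_k = I_0 · R_other/(R_1 + R_2).
I(R2) = 3.75 × 57.1/(57.1 + 3.86) = 3.75 × 0.9367 = 3.513 mA.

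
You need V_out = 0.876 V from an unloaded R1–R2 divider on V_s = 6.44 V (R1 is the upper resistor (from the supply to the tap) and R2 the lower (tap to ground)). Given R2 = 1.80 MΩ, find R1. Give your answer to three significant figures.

R1 ≈ 11.4 MΩ

V_out/V_s = R2/(R1+R2) = 0.1360.
So R1 = R2 · (V_s/V_out − 1) = 1.80 × (6.44/0.876 − 1) = 1.80 × 6.352 = 11.43 MΩ.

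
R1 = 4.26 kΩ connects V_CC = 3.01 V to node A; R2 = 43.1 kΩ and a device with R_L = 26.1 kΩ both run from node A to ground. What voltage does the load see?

The load sits in parallel with R2, giving an effective lower resistance R2' = R2·R_L/(R2+R_L) = 16.26 kΩ.
Now apply the divider: V_out = 3.01 × 0.7924 = 2.385 V.
(Unloaded it would be 2.74 V; the load pulls it down.)

V_out ≈ 2.38 V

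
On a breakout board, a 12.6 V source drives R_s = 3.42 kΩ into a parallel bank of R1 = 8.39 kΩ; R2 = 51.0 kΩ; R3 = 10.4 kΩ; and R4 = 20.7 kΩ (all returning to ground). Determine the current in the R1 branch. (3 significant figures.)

I ≈ 0.763 mA

Combine the parallel branches: R_p = (1/8.39 + 1/51.0 + 1/10.4 + 1/20.7)⁻¹ = 3.530 kΩ.
V_A = 12.6 × 3.530/6.950 = 6.400 V.
Branch current I = V_A/R1 = 6.400/8.39 = 0.7628 mA.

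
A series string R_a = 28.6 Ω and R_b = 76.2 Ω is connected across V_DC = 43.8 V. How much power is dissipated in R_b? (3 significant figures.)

P ≈ 13.3 W

ΣR = 104.8 Ω → I = 43.8/104.8 = 0.4179 A.
P = I²R = 0.1747 × 76.2 = 13.31 W.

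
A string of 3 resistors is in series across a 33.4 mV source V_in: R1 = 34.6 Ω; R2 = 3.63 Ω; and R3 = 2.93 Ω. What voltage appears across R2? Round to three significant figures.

Series total: ΣR = 34.6 + 3.63 + 2.93 = 41.16 Ω.
By the voltage-divider rule, V = 33.4 × 3.630/41.16 = 2.946 mV.

V ≈ 2.95 mV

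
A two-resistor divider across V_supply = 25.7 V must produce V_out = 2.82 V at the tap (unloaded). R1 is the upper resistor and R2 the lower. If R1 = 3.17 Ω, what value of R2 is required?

The divider ratio is R2/(R1+R2) = 2.82/25.7 = 0.1097.
Rearranging, R2 = R1·k/(1−k) = 3.17 × 0.1233 = 0.3907 Ω.

R2 ≈ 0.391 Ω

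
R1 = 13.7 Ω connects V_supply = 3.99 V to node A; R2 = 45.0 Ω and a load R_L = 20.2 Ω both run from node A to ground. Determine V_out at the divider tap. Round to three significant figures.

V_out ≈ 2.01 V

The load sits in parallel with R2, giving an effective lower resistance R2' = R2·R_L/(R2+R_L) = 13.94 Ω.
Then V_out = V_supply · R2'/(R1 + R2') = 3.99 × 13.94/27.64 = 2.012 V.
(Unloaded it would be 3.06 V; the load pulls it down.)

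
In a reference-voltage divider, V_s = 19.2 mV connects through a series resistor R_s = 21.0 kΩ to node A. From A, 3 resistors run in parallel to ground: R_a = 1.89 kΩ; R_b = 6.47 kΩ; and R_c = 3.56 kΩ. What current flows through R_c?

I ≈ 0.254 µA

Combine the parallel branches: R_p = (1/1.89 + 1/6.47 + 1/3.56)⁻¹ = 1.037 kΩ.
Node voltage V_A = V_s · R_p/(R_s + R_p) = 19.2 × 0.04705 = 0.9033 mV.
Branch current I = V_A/R_c = 0.9033/3.56 = 0.2537 µA.
(Check via current divider: I_total = 0.8713 µA; share G_k/ΣG = 0.2912 → same result.)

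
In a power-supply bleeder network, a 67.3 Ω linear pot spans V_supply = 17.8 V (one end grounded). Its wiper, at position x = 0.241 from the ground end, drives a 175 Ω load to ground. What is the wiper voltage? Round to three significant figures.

V_out ≈ 4.01 V

Lower segment x·R_p = 16.22 Ω; upper segment (1−x)·R_p = 51.08 Ω.
Lower segment in parallel with the load: 16.22 ‖ 175 = 14.84 Ω.
Then V_out = V_supply · 14.84/(51.08 + 14.84) = 4.008 V.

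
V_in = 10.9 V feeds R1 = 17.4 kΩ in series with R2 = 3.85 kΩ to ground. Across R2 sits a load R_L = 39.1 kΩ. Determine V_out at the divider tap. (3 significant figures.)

The load sits in parallel with R2, giving an effective lower resistance R2' = R2·R_L/(R2+R_L) = 3.505 kΩ.
Then V_out = V_in · R2'/(R1 + R2') = 10.9 × 3.505/20.90 = 1.827 V.
(Unloaded it would be 1.97 V; the load pulls it down.)

V_out ≈ 1.83 V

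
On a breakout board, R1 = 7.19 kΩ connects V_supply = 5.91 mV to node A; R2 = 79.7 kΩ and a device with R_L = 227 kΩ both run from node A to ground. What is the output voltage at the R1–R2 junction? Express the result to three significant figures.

R2 ‖ R_L = (79.7 × 227)/(79.7 + 227) = 58.99 kΩ.
Then V_out = V_supply · R2'/(R1 + R2') = 5.91 × 58.99/66.18 = 5.268 mV.

V_out ≈ 5.27 mV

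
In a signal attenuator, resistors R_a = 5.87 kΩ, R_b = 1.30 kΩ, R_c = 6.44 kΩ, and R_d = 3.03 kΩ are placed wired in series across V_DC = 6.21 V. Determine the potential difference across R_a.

Total series resistance ΣR = 5.87 + 1.30 + 6.44 + 3.03 = 16.64 kΩ.
Voltage divider: V = V_DC · (5.870 / 16.64) = 6.21 × 0.3528 = 2.191 V.

V ≈ 2.19 V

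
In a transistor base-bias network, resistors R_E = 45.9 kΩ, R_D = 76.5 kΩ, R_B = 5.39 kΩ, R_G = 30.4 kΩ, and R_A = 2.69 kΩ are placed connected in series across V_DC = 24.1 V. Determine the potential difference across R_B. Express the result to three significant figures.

V ≈ 0.807 V

Series total: ΣR = 45.9 + 76.5 + 5.39 + 30.4 + 2.69 = 160.9 kΩ.
By the voltage-divider rule, V = 24.1 × 5.390/160.9 = 0.8074 V.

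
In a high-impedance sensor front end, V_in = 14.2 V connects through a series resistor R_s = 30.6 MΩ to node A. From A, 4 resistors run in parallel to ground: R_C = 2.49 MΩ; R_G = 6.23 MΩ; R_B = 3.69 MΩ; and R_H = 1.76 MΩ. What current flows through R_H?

Parallel bank: R_p = 1/(1/2.49 + 1/6.23 + 1/3.69 + 1/1.76) = 0.7136 MΩ.
V_A by voltage divider: V_A = 14.2 × 0.7136/(30.6 + 0.7136) = 0.3236 V.
I(R_H) = V_A / R_H = 0.3236/1.76 = 0.1839 µA.
(Equivalently: I_total = 0.4535 µA, then current-divider fraction G_k/ΣG = 0.4055.)

I ≈ 0.184 µA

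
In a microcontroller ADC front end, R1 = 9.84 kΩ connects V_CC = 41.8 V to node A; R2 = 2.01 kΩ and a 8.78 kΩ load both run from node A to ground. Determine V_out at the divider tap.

V_out ≈ 5.96 V

R2 ‖ R_L = (2.01 × 8.78)/(2.01 + 8.78) = 1.636 kΩ.
Voltage divider with the loaded lower leg: V_out = 41.8 × 1.636/(9.84 + 1.636) = 41.8 × 0.1425 = 5.958 V.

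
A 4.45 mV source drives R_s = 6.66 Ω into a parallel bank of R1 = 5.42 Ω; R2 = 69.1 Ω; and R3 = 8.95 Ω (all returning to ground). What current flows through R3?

I ≈ 0.162 mA

Combine the parallel branches: R_p = (1/5.42 + 1/69.1 + 1/8.95)⁻¹ = 3.218 Ω.
V_A = 4.45 × 3.218/9.878 = 1.450 mV.
I(R3) = V_A / R3 = 1.450/8.95 = 0.1620 mA.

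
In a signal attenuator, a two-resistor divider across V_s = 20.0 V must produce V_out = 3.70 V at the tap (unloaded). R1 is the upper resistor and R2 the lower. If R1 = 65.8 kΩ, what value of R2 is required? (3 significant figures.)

R2 ≈ 14.9 kΩ

The divider ratio is R2/(R1+R2) = 3.70/20.0 = 0.1850.
Rearranging, R2 = R1·k/(1−k) = 65.8 × 0.2270 = 14.94 kΩ.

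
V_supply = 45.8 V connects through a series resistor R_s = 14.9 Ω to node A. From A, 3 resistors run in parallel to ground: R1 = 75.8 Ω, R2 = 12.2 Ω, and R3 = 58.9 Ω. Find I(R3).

I ≈ 0.291 A

Parallel bank: R_p = 1/(1/75.8 + 1/12.2 + 1/58.9) = 8.918 Ω.
V_A = 45.8 × 8.918/23.82 = 17.15 V.
I(R3) = V_A / R3 = 17.15/58.9 = 0.2911 A.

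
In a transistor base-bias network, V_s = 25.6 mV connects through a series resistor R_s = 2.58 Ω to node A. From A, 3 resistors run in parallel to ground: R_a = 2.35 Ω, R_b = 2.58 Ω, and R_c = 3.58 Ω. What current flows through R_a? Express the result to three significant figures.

Parallel bank: R_p = 1/(1/2.35 + 1/2.58 + 1/3.58) = 0.9154 Ω.
V_A = 25.6 × 0.9154/3.495 = 6.704 mV.
I(R_a) = V_A / R_a = 6.704/2.35 = 2.853 mA.
(Check via current divider: I_total = 7.324 mA; share G_k/ΣG = 0.3895 → same result.)

I ≈ 2.85 mA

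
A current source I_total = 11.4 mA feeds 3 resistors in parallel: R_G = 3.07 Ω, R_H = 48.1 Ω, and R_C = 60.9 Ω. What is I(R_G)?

I ≈ 10.2 mA

ΣG = 1/3.07 + 1/48.1 + 1/60.9 = 0.3629.
By the current-divider rule, I = I_total · G_k/ΣG = 11.4 × 0.8975 = 10.23 mA.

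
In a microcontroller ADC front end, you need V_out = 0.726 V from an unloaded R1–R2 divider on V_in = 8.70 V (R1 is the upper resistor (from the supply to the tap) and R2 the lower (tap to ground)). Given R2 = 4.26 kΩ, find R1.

R1 ≈ 46.8 kΩ

Required fraction k = V_out/V_in = 0.08345.
So R1 = R2 · (V_in/V_out − 1) = 4.26 × (8.70/0.726 − 1) = 4.26 × 10.98 = 46.79 kΩ.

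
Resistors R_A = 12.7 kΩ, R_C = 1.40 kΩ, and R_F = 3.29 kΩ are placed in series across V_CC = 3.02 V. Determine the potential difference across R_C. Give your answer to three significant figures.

V ≈ 0.243 V

Total series resistance ΣR = 12.7 + 1.40 + 3.29 = 17.39 kΩ.
By the voltage-divider rule, V = 3.02 × 1.400/17.39 = 0.2431 V.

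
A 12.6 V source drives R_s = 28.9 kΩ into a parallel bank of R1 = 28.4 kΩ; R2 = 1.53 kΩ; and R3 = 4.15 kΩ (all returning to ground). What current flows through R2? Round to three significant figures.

Equivalent of the parallel group: R_p = 1.076 kΩ.
V_A = 12.6 × 1.076/29.98 = 0.4521 V.
Branch current I = V_A/R2 = 0.4521/1.53 = 0.2955 mA.

I ≈ 0.295 mA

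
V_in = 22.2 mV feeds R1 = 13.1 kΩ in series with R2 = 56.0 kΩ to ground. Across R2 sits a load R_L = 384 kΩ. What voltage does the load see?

V_out ≈ 17.5 mV

The load sits in parallel with R2, giving an effective lower resistance R2' = R2·R_L/(R2+R_L) = 48.87 kΩ.
Voltage divider with the loaded lower leg: V_out = 22.2 × 48.87/(13.1 + 48.87) = 22.2 × 0.7886 = 17.51 mV.
(Unloaded it would be 18.0 mV; the load pulls it down.)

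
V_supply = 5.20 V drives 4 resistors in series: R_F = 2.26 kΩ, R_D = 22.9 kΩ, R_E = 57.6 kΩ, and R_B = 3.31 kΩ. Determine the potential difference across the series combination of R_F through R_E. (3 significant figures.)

V ≈ 5.00 V

Total series resistance ΣR = 2.26 + 22.9 + 57.6 + 3.31 = 86.07 kΩ.
R_{R_F..R_E} = 2.26 + 22.9 + 57.6 = 82.76 kΩ.
By the voltage-divider rule, V = 5.20 × 82.76/86.07 = 5.000 V.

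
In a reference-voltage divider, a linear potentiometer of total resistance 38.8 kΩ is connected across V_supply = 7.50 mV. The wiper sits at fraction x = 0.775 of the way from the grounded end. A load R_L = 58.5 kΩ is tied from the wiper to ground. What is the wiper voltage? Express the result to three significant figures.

Split the track: R_lower = x·R_p = 30.07 kΩ, R_upper = (1−x)·R_p = 8.730 kΩ.
R_L loads the lower segment: effective lower R = 19.86 kΩ.
Loaded-divider output: V_out = 7.50 × 0.6947 = 5.210 mV.

V_out ≈ 5.21 mV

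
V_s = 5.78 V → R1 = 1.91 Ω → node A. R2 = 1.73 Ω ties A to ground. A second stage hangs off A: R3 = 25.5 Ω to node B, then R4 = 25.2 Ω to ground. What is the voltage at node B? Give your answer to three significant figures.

The second stage (R3 + R4 = 50.70 Ω) loads node A in parallel with R2.
Effective lower resistance at A: R2 ‖ 50.70 = 1.673 Ω.
So V_A = 5.78 × 0.4669 = 2.699 V.
V_B = V_A × 0.4970 = 1.341 V.

V_B ≈ 1.34 V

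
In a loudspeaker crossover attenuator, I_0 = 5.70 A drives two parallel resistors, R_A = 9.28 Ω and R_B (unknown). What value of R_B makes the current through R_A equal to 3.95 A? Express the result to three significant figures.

The fraction through R_A equals R_B/(R_A+R_B).
With f = 0.6930, R_B = R_A · f/(1−f) = 9.28 × 2.257 = 20.95 Ω.

R_B ≈ 20.9 Ω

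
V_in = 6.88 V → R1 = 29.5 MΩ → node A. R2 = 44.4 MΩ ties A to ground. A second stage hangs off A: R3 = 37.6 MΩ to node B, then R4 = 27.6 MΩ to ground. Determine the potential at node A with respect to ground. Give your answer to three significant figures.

The second stage (R3 + R4 = 65.20 MΩ) loads node A in parallel with R2.
Effective lower resistance at A: R2 ‖ 65.20 = 26.41 MΩ.
V_A = 6.88 × 26.41/(29.5 + 26.41) = 3.250 V.

V_A ≈ 3.25 V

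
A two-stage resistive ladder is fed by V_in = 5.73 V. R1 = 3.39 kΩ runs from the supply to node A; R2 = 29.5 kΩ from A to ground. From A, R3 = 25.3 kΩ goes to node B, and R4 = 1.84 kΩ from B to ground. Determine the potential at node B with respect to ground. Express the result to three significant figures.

The second stage (R3 + R4 = 27.14 kΩ) loads node A in parallel with R2.
R2 ‖ (R3+R4) = 14.14 kΩ.
First divider: V_A = V_in · 14.14/(3.39 + 14.14) = 4.622 V.
V_B = V_A × 0.06780 = 0.3133 V.

V_B ≈ 0.313 V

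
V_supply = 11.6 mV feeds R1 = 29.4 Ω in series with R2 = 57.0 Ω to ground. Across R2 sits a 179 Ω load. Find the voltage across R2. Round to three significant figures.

The load sits in parallel with R2, giving an effective lower resistance R2' = R2·R_L/(R2+R_L) = 43.23 Ω.
Then V_out = V_supply · R2'/(R1 + R2') = 11.6 × 43.23/72.63 = 6.905 mV.

V_out ≈ 6.90 mV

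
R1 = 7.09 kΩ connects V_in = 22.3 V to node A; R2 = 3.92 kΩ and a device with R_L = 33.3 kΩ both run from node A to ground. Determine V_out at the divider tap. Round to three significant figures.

V_out ≈ 7.38 V

R2 ‖ R_L = (3.92 × 33.3)/(3.92 + 33.3) = 3.507 kΩ.
Voltage divider with the loaded lower leg: V_out = 22.3 × 3.507/(7.09 + 3.507) = 22.3 × 0.3310 = 7.380 V.
(Unloaded it would be 7.94 V; the load pulls it down.)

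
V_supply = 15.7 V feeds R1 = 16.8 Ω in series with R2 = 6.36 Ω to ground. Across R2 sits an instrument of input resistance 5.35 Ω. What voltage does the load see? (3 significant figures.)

R2 ‖ R_L = (6.36 × 5.35)/(6.36 + 5.35) = 2.906 Ω.
Then V_out = V_supply · R2'/(R1 + R2') = 15.7 × 2.906/19.71 = 2.315 V.

V_out ≈ 2.32 V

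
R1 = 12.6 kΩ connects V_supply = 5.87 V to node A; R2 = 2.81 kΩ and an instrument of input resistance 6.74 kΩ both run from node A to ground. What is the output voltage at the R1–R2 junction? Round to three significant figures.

V_out ≈ 0.798 V

The load sits in parallel with R2, giving an effective lower resistance R2' = R2·R_L/(R2+R_L) = 1.983 kΩ.
Voltage divider with the loaded lower leg: V_out = 5.87 × 1.983/(12.6 + 1.983) = 5.87 × 0.1360 = 0.7983 V.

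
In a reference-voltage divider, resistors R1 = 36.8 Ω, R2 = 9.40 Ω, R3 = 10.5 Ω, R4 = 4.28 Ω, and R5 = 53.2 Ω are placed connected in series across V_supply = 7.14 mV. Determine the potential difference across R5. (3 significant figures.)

Total series resistance ΣR = 36.8 + 9.40 + 10.5 + 4.28 + 53.2 = 114.2 Ω.
V = V_supply · R/ΣR = 7.14 × 0.4659 = 3.327 mV.

V ≈ 3.33 mV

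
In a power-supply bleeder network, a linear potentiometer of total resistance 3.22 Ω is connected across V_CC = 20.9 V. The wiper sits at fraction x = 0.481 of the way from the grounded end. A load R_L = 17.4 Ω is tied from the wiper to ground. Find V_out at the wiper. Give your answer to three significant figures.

Lower segment x·R_p = 1.549 Ω; upper segment (1−x)·R_p = 1.671 Ω.
Lower segment in parallel with the load: 1.549 ‖ 17.4 = 1.422 Ω.
V_out = 20.9 × 1.422/(1.671 + 1.422) = 9.609 V.

V_out ≈ 9.61 V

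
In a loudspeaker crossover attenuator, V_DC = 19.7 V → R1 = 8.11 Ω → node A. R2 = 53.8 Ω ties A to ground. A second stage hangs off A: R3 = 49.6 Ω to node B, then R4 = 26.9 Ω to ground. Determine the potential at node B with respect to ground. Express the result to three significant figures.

Looking into the second stage from A: R3 + R4 = 76.50 Ω appears in parallel with R2.
R2 ‖ (R3+R4) = 31.59 Ω.
First divider: V_A = V_DC · 31.59/(8.11 + 31.59) = 15.68 V.
V_B = V_A × 0.3516 = 5.512 V.

V_B ≈ 5.51 V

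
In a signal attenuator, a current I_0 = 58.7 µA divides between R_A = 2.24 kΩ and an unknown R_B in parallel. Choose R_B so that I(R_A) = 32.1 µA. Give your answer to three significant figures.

The fraction through R_A equals R_B/(R_A+R_B).
With f = 0.5468, R_B = R_A · f/(1−f) = 2.24 × 1.207 = 2.703 kΩ.

R_B ≈ 2.70 kΩ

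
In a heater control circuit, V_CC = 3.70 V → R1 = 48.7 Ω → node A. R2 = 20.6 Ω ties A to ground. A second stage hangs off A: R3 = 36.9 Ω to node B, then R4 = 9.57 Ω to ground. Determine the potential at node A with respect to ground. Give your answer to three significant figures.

Node A sees R2 in parallel with the series input of stage 2, R3 + R4 = 46.47 Ω.
Effective lower resistance at A: R2 ‖ 46.47 = 14.27 Ω.
V_A = 3.70 × 14.27/(48.7 + 14.27) = 0.8386 V.

V_A ≈ 0.839 V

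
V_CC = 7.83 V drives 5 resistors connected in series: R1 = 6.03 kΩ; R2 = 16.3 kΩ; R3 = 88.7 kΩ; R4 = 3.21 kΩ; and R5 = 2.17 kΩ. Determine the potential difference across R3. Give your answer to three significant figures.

ΣR = 6.03 + 16.3 + 88.7 + 3.21 + 2.17 = 116.4 kΩ.
Voltage divider: V = V_CC · (88.70 / 116.4) = 7.83 × 0.7620 = 5.966 V.

V ≈ 5.97 V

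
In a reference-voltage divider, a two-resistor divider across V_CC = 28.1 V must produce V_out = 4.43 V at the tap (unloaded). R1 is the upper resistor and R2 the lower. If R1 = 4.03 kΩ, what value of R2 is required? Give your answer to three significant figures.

R2 ≈ 0.754 kΩ

Required fraction k = V_out/V_CC = 0.1577.
So R2 = R1 · V_out/(V_CC − V_out) = 4.03 × 4.43/(28.1 − 4.43) = 4.03 × 0.1872 = 0.7542 kΩ.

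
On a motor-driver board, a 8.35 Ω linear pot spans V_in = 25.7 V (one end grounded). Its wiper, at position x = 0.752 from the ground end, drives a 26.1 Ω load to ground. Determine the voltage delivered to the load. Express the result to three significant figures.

V_out ≈ 18.2 V

The pot divides into 2.071 Ω above the wiper and 6.279 Ω below.
Lower segment in parallel with the load: 6.279 ‖ 26.1 = 5.061 Ω.
Loaded-divider output: V_out = 25.7 × 0.7097 = 18.24 V.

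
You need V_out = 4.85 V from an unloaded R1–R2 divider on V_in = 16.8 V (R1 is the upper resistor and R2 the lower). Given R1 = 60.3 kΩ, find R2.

R2 ≈ 24.5 kΩ

The divider ratio is R2/(R1+R2) = 4.85/16.8 = 0.2887.
R2 = R1 · 0.2887/(1 − 0.2887) = 24.47 kΩ.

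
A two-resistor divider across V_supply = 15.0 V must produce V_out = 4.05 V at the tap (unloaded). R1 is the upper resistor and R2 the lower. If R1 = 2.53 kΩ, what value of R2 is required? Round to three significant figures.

R2 ≈ 0.936 kΩ

V_out/V_supply = R2/(R1+R2) = 0.2700.
R2 = R1 · 0.2700/(1 − 0.2700) = 0.9358 kΩ.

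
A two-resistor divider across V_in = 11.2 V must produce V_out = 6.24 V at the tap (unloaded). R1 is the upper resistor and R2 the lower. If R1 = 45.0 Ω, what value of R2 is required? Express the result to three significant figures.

Required fraction k = V_out/V_in = 0.5571.
Rearranging, R2 = R1·k/(1−k) = 45.0 × 1.258 = 56.61 Ω.

R2 ≈ 56.6 Ω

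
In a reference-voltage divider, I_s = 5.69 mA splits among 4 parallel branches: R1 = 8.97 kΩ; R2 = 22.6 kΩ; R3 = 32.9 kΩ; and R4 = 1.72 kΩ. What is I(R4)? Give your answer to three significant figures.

I ≈ 4.31 mA

Conductances: ΣG = 1/8.97 + 1/22.6 + 1/32.9 + 1/1.72 = 0.7675 (1/kΩ).
R4 takes the fraction G_k/ΣG = 0.5814/0.7675 = 0.7575, so I = 5.69 × 0.7575 = 4.310 mA.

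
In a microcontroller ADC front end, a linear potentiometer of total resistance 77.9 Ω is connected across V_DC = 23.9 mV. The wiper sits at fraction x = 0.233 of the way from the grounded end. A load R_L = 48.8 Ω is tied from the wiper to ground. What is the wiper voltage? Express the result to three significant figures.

V_out ≈ 4.33 mV

Split the track: R_lower = x·R_p = 18.15 Ω, R_upper = (1−x)·R_p = 59.75 Ω.
R_L loads the lower segment: effective lower R = 13.23 Ω.
Then V_out = V_DC · 13.23/(59.75 + 13.23) = 4.333 mV.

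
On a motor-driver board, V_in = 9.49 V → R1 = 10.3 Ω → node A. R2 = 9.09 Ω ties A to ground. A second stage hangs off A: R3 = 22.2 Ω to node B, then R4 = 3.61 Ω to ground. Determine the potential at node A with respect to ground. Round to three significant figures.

V_A ≈ 3.75 V

Node A sees R2 in parallel with the series input of stage 2, R3 + R4 = 25.81 Ω.
Effective lower resistance at A: R2 ‖ 25.81 = 6.722 Ω.
So V_A = 9.49 × 0.3949 = 3.748 V.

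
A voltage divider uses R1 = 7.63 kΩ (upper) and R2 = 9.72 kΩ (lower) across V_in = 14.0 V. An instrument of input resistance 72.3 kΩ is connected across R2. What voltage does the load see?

The load sits in parallel with R2, giving an effective lower resistance R2' = R2·R_L/(R2+R_L) = 8.568 kΩ.
Voltage divider with the loaded lower leg: V_out = 14.0 × 8.568/(7.63 + 8.568) = 14.0 × 0.5290 = 7.405 V.

V_out ≈ 7.41 V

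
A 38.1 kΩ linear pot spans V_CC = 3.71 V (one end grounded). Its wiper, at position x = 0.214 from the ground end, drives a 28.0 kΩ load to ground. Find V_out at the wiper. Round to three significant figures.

Split the track: R_lower = x·R_p = 8.153 kΩ, R_upper = (1−x)·R_p = 29.95 kΩ.
R_L loads the lower segment: effective lower R = 6.315 kΩ.
Loaded-divider output: V_out = 3.71 × 0.1741 = 0.6461 V.
(Unloaded: V_out = x·V_CC = 0.794 V.)

V_out ≈ 0.646 V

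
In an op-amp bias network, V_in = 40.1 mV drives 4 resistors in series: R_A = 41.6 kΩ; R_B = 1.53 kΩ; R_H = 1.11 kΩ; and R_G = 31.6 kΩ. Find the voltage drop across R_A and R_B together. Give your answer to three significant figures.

V ≈ 22.8 mV

ΣR = 41.6 + 1.53 + 1.11 + 31.6 = 75.84 kΩ.
R_{R_A..R_B} = 41.6 + 1.53 = 43.13 kΩ.
By the voltage-divider rule, V = 40.1 × 43.13/75.84 = 22.80 mV.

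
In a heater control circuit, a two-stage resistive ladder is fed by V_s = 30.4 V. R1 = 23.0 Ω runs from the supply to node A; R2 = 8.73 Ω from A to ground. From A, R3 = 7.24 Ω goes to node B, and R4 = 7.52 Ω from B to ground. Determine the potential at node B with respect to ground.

The second stage (R3 + R4 = 14.76 Ω) loads node A in parallel with R2.
R2 ‖ (R3+R4) = 5.486 Ω.
So V_A = 30.4 × 0.1926 = 5.854 V.
Stage 2 is unloaded, so V_B = V_A · R4/(R3+R4) = 5.854 × 7.52/14.76 = 2.983 V.

V_B ≈ 2.98 V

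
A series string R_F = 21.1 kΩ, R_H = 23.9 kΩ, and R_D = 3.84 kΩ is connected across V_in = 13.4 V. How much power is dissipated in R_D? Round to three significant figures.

P ≈ 0.289 mW

ΣR = 48.84 kΩ → I = 13.4/48.84 = 0.2744 mA.
P = I²R = 0.07528 × 3.84 = 0.2891 mW.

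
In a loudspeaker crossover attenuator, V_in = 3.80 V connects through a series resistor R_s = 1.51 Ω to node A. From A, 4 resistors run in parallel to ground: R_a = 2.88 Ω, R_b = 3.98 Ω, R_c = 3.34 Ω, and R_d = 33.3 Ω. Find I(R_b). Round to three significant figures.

I ≈ 0.398 A

Combine the parallel branches: R_p = (1/2.88 + 1/3.98 + 1/3.34 + 1/33.3)⁻¹ = 1.078 Ω.
Node voltage V_A = V_in · R_p/(R_s + R_p) = 3.80 × 0.4165 = 1.583 V.
Branch current I = V_A/R_b = 1.583/3.98 = 0.3976 A.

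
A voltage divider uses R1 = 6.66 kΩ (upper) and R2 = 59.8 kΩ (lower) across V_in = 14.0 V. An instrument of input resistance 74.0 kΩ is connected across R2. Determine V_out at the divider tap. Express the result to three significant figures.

The load sits in parallel with R2, giving an effective lower resistance R2' = R2·R_L/(R2+R_L) = 33.07 kΩ.
Now apply the divider: V_out = 14.0 × 0.8324 = 11.65 V.

V_out ≈ 11.7 V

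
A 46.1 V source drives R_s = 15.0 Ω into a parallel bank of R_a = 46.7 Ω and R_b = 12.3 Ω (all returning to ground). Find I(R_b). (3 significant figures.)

Parallel bank: R_p = 1/(1/46.7 + 1/12.3) = 9.736 Ω.
Node voltage V_A = V_in · R_p/(R_s + R_p) = 46.1 × 0.3936 = 18.14 V.
Branch current I = V_A/R_b = 18.14/12.3 = 1.475 A.

I ≈ 1.48 A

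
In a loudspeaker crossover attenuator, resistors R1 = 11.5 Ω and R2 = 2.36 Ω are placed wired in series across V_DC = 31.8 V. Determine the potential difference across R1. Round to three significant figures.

V ≈ 26.4 V

Total series resistance ΣR = 11.5 + 2.36 = 13.86 Ω.
By the voltage-divider rule, V = 31.8 × 11.50/13.86 = 26.39 V.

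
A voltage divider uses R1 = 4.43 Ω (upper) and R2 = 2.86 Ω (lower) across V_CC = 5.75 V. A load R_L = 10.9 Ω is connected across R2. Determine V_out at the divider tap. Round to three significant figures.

V_out ≈ 1.95 V

First combine the lower leg with the load: R2 ‖ R_L = 2.266 Ω.
Now apply the divider: V_out = 5.75 × 0.3384 = 1.946 V.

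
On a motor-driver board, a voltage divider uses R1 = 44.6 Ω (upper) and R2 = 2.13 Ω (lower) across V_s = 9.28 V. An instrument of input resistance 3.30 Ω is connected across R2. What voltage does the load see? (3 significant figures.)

V_out ≈ 0.262 V

First combine the lower leg with the load: R2 ‖ R_L = 1.294 Ω.
Then V_out = V_s · R2'/(R1 + R2') = 9.28 × 1.294/45.89 = 0.2617 V.
(Unloaded it would be 0.423 V; the load pulls it down.)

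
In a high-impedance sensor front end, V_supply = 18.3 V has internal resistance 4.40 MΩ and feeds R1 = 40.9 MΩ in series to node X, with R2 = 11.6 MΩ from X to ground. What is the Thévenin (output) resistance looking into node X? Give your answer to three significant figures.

R1' = 4.40 + 40.9 = 45.30 MΩ (source resistance + R1).
Zeroing V_supply shorts the top of R1' to ground, so R_th = R1' ‖ R2 = 9.235 MΩ.

R_th ≈ 9.24 MΩ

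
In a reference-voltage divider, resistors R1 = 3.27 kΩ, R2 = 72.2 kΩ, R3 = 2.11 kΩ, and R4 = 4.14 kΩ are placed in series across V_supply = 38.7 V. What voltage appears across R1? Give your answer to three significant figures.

V ≈ 1.55 V

ΣR = 3.27 + 72.2 + 2.11 + 4.14 = 81.72 kΩ.
Voltage divider: V = V_supply · (3.270 / 81.72) = 38.7 × 0.04001 = 1.549 V.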